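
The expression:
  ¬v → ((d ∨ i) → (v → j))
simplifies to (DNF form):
True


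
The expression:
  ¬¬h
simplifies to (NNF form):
h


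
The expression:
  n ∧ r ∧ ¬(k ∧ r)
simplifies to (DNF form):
n ∧ r ∧ ¬k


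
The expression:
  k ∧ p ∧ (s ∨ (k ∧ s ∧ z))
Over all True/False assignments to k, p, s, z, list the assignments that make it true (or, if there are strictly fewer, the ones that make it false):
is true only for:
  k=True, p=True, s=True, z=False;
  k=True, p=True, s=True, z=True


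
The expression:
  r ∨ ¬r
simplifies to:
True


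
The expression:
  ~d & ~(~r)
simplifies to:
r & ~d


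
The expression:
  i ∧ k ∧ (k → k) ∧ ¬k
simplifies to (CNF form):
False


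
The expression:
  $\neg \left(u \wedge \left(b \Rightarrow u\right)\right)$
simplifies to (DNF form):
$\neg u$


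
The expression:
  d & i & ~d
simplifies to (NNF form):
False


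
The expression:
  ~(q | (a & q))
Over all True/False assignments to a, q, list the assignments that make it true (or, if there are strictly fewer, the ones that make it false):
is true only for:
  a=False, q=False;
  a=True, q=False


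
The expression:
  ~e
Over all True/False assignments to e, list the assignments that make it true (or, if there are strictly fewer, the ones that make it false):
is true only for:
  e=False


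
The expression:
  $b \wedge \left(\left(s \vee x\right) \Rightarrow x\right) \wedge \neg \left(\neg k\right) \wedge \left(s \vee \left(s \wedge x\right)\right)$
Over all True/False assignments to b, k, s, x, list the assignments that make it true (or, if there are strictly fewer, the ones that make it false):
is true only for:
  b=True, k=True, s=True, x=True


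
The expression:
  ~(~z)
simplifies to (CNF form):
z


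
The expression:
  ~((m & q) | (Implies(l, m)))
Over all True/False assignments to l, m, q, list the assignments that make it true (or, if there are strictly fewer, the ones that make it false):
is true only for:
  l=True, m=False, q=False;
  l=True, m=False, q=True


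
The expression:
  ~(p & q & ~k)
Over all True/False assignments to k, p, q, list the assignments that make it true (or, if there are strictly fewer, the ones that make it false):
is false only for:
  k=False, p=True, q=True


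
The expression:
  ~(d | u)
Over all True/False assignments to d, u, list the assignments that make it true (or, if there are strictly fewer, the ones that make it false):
is true only for:
  d=False, u=False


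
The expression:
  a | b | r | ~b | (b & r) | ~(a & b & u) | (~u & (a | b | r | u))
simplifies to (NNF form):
True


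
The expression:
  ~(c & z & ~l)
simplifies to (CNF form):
l | ~c | ~z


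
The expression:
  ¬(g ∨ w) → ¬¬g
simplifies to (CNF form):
g ∨ w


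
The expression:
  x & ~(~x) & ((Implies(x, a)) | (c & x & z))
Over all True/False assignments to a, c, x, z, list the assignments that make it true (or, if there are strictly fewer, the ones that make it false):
is true only for:
  a=False, c=True, x=True, z=True;
  a=True, c=False, x=True, z=False;
  a=True, c=False, x=True, z=True;
  a=True, c=True, x=True, z=False;
  a=True, c=True, x=True, z=True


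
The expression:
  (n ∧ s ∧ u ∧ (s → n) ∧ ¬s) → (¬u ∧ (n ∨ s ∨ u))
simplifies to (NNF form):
True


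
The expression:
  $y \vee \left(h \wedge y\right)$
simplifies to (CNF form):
$y$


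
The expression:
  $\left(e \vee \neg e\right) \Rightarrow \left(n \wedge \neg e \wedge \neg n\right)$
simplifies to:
$\text{False}$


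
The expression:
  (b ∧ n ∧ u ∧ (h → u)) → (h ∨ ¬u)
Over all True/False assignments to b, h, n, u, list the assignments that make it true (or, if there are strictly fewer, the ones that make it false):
is false only for:
  b=True, h=False, n=True, u=True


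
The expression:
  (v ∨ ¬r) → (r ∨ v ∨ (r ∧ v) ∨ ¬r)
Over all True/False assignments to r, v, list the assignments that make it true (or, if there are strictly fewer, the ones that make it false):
is always true.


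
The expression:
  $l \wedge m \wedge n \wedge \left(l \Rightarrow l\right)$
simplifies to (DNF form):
$l \wedge m \wedge n$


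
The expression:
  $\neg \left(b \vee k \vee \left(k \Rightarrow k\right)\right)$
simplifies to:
$\text{False}$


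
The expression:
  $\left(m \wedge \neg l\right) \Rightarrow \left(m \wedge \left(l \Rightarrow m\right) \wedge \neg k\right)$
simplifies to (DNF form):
$l \vee \neg k \vee \neg m$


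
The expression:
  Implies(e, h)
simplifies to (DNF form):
h | ~e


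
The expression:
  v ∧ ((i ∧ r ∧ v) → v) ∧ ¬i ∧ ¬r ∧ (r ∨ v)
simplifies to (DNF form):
v ∧ ¬i ∧ ¬r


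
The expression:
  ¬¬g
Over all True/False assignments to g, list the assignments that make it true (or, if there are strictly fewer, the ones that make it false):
is true only for:
  g=True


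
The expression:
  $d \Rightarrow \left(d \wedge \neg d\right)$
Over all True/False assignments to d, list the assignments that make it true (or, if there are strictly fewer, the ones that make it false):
is true only for:
  d=False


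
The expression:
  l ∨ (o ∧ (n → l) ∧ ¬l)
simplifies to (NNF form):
l ∨ (o ∧ ¬n)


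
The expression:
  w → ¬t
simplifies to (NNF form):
¬t ∨ ¬w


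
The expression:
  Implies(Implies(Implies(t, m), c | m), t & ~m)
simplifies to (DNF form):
(t & ~m) | (~c & ~m)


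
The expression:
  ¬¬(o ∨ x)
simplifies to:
o ∨ x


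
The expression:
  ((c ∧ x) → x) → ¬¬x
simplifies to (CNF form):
x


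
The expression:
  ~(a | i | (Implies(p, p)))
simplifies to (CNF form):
False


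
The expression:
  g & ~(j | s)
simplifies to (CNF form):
g & ~j & ~s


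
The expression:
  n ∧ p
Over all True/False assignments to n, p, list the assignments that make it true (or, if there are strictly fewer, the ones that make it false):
is true only for:
  n=True, p=True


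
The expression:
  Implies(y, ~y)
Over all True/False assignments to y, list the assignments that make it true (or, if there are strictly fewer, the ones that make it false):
is true only for:
  y=False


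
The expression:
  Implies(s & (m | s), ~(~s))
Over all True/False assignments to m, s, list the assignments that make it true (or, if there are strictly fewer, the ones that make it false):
is always true.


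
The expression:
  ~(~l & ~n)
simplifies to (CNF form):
l | n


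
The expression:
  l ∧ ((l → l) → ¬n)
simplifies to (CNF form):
l ∧ ¬n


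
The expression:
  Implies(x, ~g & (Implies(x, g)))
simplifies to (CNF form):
~x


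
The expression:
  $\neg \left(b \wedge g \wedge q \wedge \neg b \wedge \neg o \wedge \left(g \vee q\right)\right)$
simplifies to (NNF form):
$\text{True}$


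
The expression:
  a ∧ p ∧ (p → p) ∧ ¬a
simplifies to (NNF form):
False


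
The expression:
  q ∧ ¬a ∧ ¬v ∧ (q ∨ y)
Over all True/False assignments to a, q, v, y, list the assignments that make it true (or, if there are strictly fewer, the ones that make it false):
is true only for:
  a=False, q=True, v=False, y=False;
  a=False, q=True, v=False, y=True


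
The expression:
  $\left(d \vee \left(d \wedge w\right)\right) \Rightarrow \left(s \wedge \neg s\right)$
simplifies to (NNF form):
$\neg d$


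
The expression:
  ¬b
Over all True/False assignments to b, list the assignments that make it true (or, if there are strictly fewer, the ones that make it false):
is true only for:
  b=False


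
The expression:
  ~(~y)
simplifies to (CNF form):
y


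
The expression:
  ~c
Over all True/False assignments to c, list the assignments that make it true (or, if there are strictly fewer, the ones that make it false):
is true only for:
  c=False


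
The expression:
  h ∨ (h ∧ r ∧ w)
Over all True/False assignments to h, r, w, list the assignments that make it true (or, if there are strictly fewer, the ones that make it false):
is true only for:
  h=True, r=False, w=False;
  h=True, r=False, w=True;
  h=True, r=True, w=False;
  h=True, r=True, w=True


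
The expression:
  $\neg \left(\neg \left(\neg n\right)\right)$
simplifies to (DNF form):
$\neg n$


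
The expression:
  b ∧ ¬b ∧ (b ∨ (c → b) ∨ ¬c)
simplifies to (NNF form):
False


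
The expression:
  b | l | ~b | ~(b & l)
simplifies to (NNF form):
True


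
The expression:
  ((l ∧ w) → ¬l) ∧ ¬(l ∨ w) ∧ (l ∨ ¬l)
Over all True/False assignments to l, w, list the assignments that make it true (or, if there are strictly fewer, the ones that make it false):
is true only for:
  l=False, w=False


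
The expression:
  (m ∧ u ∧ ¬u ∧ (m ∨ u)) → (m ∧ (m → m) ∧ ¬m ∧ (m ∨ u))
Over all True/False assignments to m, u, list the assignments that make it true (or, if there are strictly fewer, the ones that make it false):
is always true.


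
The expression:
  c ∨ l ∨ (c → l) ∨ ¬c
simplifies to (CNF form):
True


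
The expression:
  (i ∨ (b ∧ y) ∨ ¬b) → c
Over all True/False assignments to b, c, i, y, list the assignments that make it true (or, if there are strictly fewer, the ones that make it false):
is false only for:
  b=False, c=False, i=False, y=False;
  b=False, c=False, i=False, y=True;
  b=False, c=False, i=True, y=False;
  b=False, c=False, i=True, y=True;
  b=True, c=False, i=False, y=True;
  b=True, c=False, i=True, y=False;
  b=True, c=False, i=True, y=True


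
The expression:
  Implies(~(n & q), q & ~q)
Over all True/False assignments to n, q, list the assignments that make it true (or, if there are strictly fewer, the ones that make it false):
is true only for:
  n=True, q=True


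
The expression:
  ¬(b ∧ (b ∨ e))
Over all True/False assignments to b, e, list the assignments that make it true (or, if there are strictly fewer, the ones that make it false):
is true only for:
  b=False, e=False;
  b=False, e=True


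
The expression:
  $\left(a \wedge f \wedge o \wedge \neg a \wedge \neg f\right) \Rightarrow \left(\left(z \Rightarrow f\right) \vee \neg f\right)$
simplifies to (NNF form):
$\text{True}$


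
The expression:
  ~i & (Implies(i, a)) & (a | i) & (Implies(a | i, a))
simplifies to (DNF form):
a & ~i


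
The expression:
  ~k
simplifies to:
~k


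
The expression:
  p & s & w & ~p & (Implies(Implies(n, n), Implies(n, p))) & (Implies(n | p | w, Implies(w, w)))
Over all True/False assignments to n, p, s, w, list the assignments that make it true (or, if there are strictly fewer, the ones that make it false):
is never true.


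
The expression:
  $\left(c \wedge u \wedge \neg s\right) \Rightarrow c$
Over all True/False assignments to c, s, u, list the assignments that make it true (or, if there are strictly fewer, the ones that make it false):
is always true.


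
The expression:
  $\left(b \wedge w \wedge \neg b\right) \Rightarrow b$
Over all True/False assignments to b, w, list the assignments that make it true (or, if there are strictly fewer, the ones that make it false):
is always true.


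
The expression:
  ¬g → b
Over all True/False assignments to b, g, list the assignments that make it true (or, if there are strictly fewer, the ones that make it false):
is false only for:
  b=False, g=False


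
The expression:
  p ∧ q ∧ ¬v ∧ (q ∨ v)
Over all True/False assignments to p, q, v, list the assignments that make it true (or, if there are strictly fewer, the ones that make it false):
is true only for:
  p=True, q=True, v=False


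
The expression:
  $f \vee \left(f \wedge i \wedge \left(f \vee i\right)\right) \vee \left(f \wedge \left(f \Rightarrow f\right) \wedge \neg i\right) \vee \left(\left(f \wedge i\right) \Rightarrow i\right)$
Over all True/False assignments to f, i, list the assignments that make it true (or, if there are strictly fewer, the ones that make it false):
is always true.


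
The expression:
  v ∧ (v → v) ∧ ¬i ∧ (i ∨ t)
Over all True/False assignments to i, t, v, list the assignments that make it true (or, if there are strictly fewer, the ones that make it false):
is true only for:
  i=False, t=True, v=True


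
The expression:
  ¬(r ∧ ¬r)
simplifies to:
True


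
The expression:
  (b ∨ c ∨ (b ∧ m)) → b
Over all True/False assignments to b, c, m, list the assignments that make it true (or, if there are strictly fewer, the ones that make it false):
is false only for:
  b=False, c=True, m=False;
  b=False, c=True, m=True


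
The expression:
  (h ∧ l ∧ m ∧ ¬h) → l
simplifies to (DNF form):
True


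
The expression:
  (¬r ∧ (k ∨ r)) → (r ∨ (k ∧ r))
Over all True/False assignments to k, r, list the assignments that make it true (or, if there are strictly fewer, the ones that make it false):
is false only for:
  k=True, r=False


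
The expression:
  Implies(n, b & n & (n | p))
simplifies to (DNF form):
b | ~n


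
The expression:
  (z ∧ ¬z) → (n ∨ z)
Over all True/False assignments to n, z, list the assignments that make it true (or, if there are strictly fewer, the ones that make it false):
is always true.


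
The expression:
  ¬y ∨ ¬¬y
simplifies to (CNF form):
True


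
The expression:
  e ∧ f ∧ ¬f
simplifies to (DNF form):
False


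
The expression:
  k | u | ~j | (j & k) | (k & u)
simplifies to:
k | u | ~j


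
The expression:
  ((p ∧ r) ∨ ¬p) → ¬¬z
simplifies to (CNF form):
(p ∨ z) ∧ (z ∨ ¬r)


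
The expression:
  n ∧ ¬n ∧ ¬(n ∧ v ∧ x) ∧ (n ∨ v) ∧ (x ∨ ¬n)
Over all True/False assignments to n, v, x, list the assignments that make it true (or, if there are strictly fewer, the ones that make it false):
is never true.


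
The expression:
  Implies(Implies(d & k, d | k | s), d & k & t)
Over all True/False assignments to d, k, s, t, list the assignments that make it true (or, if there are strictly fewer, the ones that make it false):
is true only for:
  d=True, k=True, s=False, t=True;
  d=True, k=True, s=True, t=True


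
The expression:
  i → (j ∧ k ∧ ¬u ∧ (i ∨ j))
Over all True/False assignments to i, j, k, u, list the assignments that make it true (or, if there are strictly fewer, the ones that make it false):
is false only for:
  i=True, j=False, k=False, u=False;
  i=True, j=False, k=False, u=True;
  i=True, j=False, k=True, u=False;
  i=True, j=False, k=True, u=True;
  i=True, j=True, k=False, u=False;
  i=True, j=True, k=False, u=True;
  i=True, j=True, k=True, u=True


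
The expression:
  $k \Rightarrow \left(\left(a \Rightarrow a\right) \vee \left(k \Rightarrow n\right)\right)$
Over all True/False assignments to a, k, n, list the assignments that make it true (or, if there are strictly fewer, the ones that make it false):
is always true.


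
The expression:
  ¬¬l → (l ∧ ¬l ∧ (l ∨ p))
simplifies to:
¬l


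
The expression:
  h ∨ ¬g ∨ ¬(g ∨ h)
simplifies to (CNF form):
h ∨ ¬g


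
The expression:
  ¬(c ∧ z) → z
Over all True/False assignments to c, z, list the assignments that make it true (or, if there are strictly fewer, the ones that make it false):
is true only for:
  c=False, z=True;
  c=True, z=True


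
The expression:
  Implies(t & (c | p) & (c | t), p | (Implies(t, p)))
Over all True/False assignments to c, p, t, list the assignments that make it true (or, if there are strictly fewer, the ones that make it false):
is false only for:
  c=True, p=False, t=True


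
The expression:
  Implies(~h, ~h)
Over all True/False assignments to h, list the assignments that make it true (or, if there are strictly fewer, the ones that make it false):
is always true.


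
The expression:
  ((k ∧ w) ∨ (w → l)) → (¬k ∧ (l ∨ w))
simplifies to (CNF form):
¬k ∧ (l ∨ w)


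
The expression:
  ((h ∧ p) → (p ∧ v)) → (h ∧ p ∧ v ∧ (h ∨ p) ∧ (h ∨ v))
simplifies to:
h ∧ p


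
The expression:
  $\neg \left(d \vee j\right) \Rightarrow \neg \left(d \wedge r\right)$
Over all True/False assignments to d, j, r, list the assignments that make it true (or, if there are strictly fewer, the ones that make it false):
is always true.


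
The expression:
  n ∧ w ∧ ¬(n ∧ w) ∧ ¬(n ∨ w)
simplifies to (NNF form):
False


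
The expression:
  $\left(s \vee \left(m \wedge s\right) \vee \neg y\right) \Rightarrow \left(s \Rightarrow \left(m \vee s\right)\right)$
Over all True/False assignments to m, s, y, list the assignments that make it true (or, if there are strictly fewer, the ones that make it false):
is always true.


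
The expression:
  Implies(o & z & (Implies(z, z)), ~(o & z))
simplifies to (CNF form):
~o | ~z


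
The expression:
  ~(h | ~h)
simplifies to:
False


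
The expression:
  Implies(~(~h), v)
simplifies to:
v | ~h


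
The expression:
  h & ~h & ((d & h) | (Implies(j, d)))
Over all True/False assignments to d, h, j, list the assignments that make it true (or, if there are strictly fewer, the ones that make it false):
is never true.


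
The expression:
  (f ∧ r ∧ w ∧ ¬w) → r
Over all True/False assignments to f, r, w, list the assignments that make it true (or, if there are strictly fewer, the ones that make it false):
is always true.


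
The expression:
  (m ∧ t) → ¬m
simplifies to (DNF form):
¬m ∨ ¬t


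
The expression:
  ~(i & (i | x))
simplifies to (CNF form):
~i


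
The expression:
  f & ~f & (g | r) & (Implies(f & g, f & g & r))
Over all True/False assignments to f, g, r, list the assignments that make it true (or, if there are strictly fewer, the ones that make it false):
is never true.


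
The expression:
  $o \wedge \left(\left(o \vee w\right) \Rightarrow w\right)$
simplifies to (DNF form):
$o \wedge w$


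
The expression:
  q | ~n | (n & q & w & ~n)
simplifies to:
q | ~n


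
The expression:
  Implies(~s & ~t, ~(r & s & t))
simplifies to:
True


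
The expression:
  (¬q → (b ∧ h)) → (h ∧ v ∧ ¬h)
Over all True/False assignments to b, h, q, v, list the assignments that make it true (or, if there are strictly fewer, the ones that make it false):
is true only for:
  b=False, h=False, q=False, v=False;
  b=False, h=False, q=False, v=True;
  b=False, h=True, q=False, v=False;
  b=False, h=True, q=False, v=True;
  b=True, h=False, q=False, v=False;
  b=True, h=False, q=False, v=True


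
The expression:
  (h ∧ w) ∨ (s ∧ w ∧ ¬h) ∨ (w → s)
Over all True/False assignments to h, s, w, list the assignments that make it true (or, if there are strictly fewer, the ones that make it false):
is false only for:
  h=False, s=False, w=True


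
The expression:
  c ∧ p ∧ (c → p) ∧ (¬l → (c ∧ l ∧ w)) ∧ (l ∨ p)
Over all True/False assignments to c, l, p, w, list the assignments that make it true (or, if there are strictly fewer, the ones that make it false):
is true only for:
  c=True, l=True, p=True, w=False;
  c=True, l=True, p=True, w=True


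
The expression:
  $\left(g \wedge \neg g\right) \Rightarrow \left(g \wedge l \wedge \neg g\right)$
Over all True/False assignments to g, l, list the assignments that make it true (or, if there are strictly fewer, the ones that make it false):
is always true.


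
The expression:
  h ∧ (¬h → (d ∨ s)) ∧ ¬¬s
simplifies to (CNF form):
h ∧ s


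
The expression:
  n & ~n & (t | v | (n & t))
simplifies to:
False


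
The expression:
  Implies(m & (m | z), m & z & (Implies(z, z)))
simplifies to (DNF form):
z | ~m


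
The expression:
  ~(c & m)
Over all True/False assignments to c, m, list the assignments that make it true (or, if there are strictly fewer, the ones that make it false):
is false only for:
  c=True, m=True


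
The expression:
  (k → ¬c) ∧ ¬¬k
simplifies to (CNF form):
k ∧ ¬c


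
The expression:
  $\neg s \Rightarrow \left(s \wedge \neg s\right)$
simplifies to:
$s$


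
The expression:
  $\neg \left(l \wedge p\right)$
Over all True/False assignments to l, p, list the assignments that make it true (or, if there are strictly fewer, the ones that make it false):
is false only for:
  l=True, p=True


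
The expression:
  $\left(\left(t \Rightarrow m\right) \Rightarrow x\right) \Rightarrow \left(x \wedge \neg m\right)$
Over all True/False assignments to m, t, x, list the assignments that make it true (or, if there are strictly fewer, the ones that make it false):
is false only for:
  m=False, t=True, x=False;
  m=True, t=False, x=True;
  m=True, t=True, x=True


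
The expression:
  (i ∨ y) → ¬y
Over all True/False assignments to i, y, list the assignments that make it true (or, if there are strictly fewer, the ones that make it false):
is true only for:
  i=False, y=False;
  i=True, y=False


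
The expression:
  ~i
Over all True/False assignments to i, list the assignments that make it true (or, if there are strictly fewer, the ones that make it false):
is true only for:
  i=False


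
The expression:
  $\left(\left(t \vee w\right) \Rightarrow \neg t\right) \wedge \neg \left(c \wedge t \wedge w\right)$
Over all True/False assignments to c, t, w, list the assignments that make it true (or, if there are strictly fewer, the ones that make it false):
is true only for:
  c=False, t=False, w=False;
  c=False, t=False, w=True;
  c=True, t=False, w=False;
  c=True, t=False, w=True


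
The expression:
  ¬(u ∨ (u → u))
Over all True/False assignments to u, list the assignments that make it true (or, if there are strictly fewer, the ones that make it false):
is never true.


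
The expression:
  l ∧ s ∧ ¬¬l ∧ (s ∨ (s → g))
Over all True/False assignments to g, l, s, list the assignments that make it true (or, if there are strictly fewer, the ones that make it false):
is true only for:
  g=False, l=True, s=True;
  g=True, l=True, s=True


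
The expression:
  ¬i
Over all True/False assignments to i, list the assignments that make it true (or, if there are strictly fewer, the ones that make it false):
is true only for:
  i=False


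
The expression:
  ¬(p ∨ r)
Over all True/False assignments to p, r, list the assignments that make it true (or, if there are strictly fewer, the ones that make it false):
is true only for:
  p=False, r=False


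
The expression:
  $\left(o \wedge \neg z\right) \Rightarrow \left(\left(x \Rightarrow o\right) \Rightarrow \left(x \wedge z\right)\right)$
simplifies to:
$z \vee \neg o$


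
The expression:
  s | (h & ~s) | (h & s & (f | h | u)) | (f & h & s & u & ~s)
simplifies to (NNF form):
h | s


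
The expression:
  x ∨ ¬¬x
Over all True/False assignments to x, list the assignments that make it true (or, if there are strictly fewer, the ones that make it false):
is true only for:
  x=True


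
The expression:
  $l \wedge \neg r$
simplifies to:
$l \wedge \neg r$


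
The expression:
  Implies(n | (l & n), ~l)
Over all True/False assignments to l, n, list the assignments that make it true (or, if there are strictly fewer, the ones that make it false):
is false only for:
  l=True, n=True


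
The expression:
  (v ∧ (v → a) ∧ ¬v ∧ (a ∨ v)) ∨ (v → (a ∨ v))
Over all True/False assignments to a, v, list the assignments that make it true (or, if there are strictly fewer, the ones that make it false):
is always true.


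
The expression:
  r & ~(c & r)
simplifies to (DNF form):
r & ~c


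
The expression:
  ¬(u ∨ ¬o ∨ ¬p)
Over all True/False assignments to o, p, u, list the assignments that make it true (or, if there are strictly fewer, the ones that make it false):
is true only for:
  o=True, p=True, u=False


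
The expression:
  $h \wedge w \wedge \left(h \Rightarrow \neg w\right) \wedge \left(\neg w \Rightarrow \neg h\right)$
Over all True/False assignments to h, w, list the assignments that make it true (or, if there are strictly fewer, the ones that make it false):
is never true.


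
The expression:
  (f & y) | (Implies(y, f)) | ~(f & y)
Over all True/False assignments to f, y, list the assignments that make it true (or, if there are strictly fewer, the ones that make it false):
is always true.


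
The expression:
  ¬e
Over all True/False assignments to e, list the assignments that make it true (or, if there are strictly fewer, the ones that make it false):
is true only for:
  e=False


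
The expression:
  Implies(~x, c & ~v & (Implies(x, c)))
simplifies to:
x | (c & ~v)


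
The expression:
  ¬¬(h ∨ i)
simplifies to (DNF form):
h ∨ i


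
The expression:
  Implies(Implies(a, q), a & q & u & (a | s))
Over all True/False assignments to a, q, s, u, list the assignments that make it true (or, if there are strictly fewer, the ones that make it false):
is true only for:
  a=True, q=False, s=False, u=False;
  a=True, q=False, s=False, u=True;
  a=True, q=False, s=True, u=False;
  a=True, q=False, s=True, u=True;
  a=True, q=True, s=False, u=True;
  a=True, q=True, s=True, u=True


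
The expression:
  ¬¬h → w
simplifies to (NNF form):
w ∨ ¬h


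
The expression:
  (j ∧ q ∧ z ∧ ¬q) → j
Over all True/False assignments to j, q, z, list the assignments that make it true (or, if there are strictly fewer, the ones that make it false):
is always true.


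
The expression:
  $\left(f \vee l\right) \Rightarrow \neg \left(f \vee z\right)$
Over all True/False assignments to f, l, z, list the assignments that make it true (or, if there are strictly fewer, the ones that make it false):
is true only for:
  f=False, l=False, z=False;
  f=False, l=False, z=True;
  f=False, l=True, z=False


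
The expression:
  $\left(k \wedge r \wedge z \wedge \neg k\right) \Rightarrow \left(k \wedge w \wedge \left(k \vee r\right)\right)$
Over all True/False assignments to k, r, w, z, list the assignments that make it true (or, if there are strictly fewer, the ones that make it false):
is always true.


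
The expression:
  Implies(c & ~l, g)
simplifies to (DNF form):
g | l | ~c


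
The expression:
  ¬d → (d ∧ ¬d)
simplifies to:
d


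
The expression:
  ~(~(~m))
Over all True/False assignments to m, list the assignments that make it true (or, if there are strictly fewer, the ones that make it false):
is true only for:
  m=False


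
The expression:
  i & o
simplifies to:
i & o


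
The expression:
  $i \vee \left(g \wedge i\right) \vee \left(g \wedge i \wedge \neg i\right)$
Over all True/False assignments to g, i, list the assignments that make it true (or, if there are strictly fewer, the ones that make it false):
is true only for:
  g=False, i=True;
  g=True, i=True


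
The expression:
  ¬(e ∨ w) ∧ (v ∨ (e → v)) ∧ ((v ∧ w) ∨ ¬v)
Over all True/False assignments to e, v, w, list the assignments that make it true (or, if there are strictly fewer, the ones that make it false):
is true only for:
  e=False, v=False, w=False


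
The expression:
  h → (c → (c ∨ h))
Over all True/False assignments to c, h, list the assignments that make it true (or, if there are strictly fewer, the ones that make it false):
is always true.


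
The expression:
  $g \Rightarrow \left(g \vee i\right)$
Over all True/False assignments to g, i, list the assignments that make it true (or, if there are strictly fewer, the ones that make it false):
is always true.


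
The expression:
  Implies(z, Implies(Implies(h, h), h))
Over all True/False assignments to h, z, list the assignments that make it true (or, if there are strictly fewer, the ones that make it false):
is false only for:
  h=False, z=True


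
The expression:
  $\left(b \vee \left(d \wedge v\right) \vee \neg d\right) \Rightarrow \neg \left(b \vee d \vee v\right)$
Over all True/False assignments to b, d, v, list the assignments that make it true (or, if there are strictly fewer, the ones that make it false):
is true only for:
  b=False, d=False, v=False;
  b=False, d=True, v=False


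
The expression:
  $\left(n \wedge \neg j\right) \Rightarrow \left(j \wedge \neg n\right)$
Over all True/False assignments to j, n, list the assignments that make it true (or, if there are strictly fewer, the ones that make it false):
is false only for:
  j=False, n=True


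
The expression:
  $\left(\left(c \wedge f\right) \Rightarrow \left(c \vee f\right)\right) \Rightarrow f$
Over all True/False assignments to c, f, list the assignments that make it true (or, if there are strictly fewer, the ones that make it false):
is true only for:
  c=False, f=True;
  c=True, f=True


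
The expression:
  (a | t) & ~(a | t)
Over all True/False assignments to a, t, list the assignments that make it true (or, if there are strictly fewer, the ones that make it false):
is never true.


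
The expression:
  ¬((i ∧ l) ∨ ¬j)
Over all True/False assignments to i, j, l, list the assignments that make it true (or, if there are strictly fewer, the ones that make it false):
is true only for:
  i=False, j=True, l=False;
  i=False, j=True, l=True;
  i=True, j=True, l=False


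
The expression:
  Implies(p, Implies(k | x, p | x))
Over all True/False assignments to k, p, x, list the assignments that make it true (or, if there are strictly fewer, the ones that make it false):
is always true.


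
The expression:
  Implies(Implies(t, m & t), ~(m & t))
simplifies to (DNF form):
~m | ~t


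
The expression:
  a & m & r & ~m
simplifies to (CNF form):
False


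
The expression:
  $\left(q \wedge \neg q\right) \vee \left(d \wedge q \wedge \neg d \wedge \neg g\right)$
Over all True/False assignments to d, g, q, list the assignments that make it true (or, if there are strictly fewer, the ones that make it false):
is never true.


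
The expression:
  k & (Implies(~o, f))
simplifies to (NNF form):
k & (f | o)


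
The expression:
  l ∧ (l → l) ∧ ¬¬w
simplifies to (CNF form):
l ∧ w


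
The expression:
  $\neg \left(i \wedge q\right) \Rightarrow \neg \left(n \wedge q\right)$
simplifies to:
$i \vee \neg n \vee \neg q$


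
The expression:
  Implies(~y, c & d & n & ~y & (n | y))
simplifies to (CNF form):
(c | y) & (d | y) & (n | y)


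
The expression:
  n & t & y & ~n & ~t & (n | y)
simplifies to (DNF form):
False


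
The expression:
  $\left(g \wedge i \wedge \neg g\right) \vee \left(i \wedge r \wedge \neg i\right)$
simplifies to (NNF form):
$\text{False}$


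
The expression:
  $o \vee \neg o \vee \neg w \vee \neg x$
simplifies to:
$\text{True}$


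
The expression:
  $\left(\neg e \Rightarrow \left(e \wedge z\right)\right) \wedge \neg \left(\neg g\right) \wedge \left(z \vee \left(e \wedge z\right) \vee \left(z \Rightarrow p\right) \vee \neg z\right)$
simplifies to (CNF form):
$e \wedge g$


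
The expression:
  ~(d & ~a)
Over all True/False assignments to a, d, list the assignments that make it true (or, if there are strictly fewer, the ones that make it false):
is false only for:
  a=False, d=True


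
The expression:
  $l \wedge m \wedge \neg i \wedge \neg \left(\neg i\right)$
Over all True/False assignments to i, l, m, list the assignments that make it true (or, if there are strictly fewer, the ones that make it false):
is never true.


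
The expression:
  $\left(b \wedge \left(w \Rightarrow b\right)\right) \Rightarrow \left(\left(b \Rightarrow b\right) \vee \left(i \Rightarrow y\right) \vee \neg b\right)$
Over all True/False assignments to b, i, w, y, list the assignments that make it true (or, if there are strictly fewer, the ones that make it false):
is always true.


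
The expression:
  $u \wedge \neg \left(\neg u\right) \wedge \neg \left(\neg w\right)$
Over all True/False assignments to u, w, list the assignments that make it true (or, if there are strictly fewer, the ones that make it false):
is true only for:
  u=True, w=True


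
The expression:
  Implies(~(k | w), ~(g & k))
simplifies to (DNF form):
True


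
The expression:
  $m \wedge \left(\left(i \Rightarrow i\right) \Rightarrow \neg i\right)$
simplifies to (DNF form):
$m \wedge \neg i$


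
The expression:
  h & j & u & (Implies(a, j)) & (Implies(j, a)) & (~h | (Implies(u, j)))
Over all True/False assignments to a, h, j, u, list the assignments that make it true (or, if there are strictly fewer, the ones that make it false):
is true only for:
  a=True, h=True, j=True, u=True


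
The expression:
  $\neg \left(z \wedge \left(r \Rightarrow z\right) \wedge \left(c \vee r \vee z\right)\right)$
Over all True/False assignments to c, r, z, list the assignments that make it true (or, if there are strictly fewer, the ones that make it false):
is true only for:
  c=False, r=False, z=False;
  c=False, r=True, z=False;
  c=True, r=False, z=False;
  c=True, r=True, z=False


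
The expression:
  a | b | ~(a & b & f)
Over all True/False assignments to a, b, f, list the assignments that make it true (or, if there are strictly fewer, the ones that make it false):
is always true.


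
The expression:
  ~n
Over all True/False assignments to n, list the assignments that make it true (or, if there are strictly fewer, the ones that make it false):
is true only for:
  n=False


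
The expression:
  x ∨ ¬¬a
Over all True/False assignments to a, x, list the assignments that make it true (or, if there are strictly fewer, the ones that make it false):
is false only for:
  a=False, x=False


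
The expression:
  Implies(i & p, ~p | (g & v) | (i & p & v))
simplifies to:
v | ~i | ~p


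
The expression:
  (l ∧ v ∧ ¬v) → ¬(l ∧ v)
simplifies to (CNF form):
True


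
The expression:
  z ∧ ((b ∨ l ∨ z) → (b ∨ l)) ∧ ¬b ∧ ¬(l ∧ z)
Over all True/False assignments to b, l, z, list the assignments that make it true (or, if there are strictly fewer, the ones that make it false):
is never true.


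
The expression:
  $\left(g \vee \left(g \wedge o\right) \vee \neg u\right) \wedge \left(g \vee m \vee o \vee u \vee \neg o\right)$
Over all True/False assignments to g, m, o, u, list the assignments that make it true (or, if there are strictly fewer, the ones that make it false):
is false only for:
  g=False, m=False, o=False, u=True;
  g=False, m=False, o=True, u=True;
  g=False, m=True, o=False, u=True;
  g=False, m=True, o=True, u=True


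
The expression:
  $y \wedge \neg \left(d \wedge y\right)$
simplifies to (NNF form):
$y \wedge \neg d$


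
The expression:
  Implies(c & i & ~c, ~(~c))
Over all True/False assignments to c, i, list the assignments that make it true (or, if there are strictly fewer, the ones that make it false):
is always true.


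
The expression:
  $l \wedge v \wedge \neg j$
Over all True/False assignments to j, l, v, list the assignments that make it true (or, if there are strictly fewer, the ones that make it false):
is true only for:
  j=False, l=True, v=True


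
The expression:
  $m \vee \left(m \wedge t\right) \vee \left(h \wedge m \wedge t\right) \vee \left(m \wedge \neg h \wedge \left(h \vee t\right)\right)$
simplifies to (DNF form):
$m$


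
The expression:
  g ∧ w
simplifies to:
g ∧ w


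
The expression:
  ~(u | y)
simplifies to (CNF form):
~u & ~y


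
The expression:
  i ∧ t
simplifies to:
i ∧ t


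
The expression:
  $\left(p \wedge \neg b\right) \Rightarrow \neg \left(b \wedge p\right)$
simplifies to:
$\text{True}$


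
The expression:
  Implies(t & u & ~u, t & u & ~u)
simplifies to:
True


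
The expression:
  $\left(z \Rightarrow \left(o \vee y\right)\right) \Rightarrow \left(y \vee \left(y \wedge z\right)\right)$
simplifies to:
$y \vee \left(z \wedge \neg o\right)$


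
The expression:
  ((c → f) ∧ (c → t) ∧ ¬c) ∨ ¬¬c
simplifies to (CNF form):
True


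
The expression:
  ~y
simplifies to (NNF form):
~y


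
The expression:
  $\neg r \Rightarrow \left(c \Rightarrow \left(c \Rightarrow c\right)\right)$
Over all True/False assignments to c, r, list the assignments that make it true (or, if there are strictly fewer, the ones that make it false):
is always true.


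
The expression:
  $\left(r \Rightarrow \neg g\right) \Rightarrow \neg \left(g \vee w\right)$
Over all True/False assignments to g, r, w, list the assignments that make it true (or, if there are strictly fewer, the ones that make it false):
is true only for:
  g=False, r=False, w=False;
  g=False, r=True, w=False;
  g=True, r=True, w=False;
  g=True, r=True, w=True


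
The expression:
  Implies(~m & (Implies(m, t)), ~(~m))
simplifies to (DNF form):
m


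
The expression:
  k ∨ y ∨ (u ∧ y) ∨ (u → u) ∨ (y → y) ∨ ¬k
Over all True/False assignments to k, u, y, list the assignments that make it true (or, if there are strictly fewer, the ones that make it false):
is always true.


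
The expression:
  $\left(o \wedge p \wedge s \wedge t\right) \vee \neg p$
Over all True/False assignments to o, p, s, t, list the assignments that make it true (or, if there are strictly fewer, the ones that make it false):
is false only for:
  o=False, p=True, s=False, t=False;
  o=False, p=True, s=False, t=True;
  o=False, p=True, s=True, t=False;
  o=False, p=True, s=True, t=True;
  o=True, p=True, s=False, t=False;
  o=True, p=True, s=False, t=True;
  o=True, p=True, s=True, t=False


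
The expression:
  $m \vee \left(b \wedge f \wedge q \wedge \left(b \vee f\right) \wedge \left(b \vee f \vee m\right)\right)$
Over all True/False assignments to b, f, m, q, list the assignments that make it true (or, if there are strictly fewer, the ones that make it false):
is false only for:
  b=False, f=False, m=False, q=False;
  b=False, f=False, m=False, q=True;
  b=False, f=True, m=False, q=False;
  b=False, f=True, m=False, q=True;
  b=True, f=False, m=False, q=False;
  b=True, f=False, m=False, q=True;
  b=True, f=True, m=False, q=False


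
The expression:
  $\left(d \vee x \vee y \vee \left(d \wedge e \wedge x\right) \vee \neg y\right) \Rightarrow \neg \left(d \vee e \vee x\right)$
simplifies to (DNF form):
$\neg d \wedge \neg e \wedge \neg x$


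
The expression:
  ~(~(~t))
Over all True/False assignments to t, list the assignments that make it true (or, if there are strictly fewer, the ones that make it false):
is true only for:
  t=False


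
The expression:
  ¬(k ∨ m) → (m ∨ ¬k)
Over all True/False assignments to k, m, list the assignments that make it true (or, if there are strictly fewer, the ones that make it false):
is always true.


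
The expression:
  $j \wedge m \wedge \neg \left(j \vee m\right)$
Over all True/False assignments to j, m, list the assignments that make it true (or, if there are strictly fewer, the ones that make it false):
is never true.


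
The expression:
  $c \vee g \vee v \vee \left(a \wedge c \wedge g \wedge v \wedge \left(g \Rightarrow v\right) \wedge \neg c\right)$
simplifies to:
$c \vee g \vee v$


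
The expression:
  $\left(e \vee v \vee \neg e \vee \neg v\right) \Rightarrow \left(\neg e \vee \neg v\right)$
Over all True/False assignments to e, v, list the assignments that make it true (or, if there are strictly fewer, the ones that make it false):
is false only for:
  e=True, v=True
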